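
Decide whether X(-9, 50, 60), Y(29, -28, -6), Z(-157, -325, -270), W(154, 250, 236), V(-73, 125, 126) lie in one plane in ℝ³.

No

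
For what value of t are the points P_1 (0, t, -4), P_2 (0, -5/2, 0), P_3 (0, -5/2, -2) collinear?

Direction P_2P_3 = (0, 0, -2). From the z-coordinate of P_1, the parameter along the line is τ = (-4 − 0)/(-2) = 2.
Then t = (-5/2) + 2·(0) = -5/2.

-5/2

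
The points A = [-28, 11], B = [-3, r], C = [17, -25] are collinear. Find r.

Collinearity: (B − A) must be parallel to (C − A) = (45, -36).
Cross-multiplying the components: (r − 11)·(45) = (25)·(-36).
Solving gives r = -9.

-9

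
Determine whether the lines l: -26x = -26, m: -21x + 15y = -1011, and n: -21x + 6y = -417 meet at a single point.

Yes

Intersecting l and m: solving the 2×2 system gives (x, y) = (1, -66).
Substitute into n: (-21)(1) + (6)(-66) = -417.
This equals -417, so (1, -66) lies on all three lines and they are concurrent.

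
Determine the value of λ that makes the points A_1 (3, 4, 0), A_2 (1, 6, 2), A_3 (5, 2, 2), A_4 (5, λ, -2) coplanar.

Normal to plane A_1A_2A_3: n = (8, 8, 0); plane equation n·P = 56.
Requiring n·A_4 = 56: (8)λ + (40) = 56.
So λ = 2.

2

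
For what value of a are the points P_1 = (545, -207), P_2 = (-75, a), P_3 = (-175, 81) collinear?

The three points are collinear iff det[P_1P_2; P_1P_3] = 0.
This determinant is linear in a: (720)a + (-29520) = 0, so a = 41.

41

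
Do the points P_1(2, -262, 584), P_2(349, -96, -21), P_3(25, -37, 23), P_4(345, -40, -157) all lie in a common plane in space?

No

A normal to the plane through P_1, P_2, P_3 is n = P_1P_2 × P_1P_3 = (42999, 180752, 74257).
The plane has equation n·P = -3904938. For P_4: n·P_4 = -4053774.
-4053774 ≠ -3904938, so P_4 is off the plane.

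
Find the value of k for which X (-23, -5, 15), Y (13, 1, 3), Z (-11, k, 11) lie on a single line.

-3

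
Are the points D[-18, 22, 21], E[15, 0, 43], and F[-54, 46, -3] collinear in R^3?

DE = (33, -22, 22), DF = (-36, 24, -24).
Each component of DF is -12/11 times the corresponding component of DE, so DF = -12/11·DE and the points are collinear.

Yes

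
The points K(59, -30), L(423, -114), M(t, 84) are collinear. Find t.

Collinearity: (M − K) must be parallel to (L − K) = (364, -84).
Cross-multiplying the components: (t − 59)·(-84) = (114)·(364).
Solving gives t = -435.

-435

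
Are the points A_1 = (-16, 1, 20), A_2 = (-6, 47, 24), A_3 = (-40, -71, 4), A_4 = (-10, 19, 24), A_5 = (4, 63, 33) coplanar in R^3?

Yes

The plane through A_1, A_2, A_3 has normal n = A_1A_2 × A_1A_3 = (-448, 64, 384) and equation n·P = 14912.
Checking the remaining points: n·A_4 = 14912, n·A_5 = 14912.
All equal 14912, so all 5 points lie in one plane.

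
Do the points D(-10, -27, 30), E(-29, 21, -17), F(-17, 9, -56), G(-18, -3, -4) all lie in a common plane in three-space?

With D as base: DE = (-19, 48, -47), DF = (-7, 36, -86), DG = (-8, 24, -34).
DF × DG = (840, 450, 120).
DE · (DF × DG) = 0.
The scalar triple product vanishes, so the four points are coplanar.

Yes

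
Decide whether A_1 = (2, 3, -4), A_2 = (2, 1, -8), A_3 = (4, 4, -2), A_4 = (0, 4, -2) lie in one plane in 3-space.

Yes

With A_1 as base: A_1A_2 = (0, -2, -4), A_1A_3 = (2, 1, 2), A_1A_4 = (-2, 1, 2).
A_1A_3 × A_1A_4 = (0, -8, 4).
A_1A_2 · (A_1A_3 × A_1A_4) = 0.
The scalar triple product vanishes, so the four points are coplanar.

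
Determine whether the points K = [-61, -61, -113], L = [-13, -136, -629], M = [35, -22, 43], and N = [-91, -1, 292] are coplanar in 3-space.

A normal to the plane through K, L, M is n = KL × KM = (8424, -57024, 9072).
The plane has equation n·P = 1939464. For N: n·N = 1939464.
Equal, so N lies in the plane and all four are coplanar.

Yes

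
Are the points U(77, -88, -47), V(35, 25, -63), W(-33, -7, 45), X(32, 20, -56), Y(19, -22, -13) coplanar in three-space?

The plane through U, V, W has normal n = UV × UW = (11692, 5624, 9028) and equation n·P = -18944.
Checking the remaining points: n·X = -18944, n·Y = -18944.
All equal -18944, so all 5 points lie in one plane.

Yes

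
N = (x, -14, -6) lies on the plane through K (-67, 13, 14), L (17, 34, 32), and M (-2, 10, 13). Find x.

-21

The plane through K, L, M has equation 33x + 1254y − 1617z = -8547.
Substituting N: (33)x + (-7854) = -8547, so x = -21.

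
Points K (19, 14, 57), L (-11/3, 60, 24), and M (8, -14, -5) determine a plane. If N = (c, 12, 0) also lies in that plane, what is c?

7/3

Coplanarity requires KL · (KM × KN) = 0.
KL = (-68/3, 46, -33), KM = (-11, -28, -62); the triple product is linear in c with coefficient -3776 and constant term 26432/3.
Setting it to zero: c = 7/3.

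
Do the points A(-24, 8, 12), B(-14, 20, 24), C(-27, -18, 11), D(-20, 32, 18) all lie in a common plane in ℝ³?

A normal to the plane through A, B, C is n = AB × AC = (300, -26, -224).
The plane has equation n·P = -10096. For D: n·D = -10864.
-10864 ≠ -10096, so D is off the plane.

No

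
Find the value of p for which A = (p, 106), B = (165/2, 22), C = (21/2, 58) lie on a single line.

-171/2

The three points are collinear iff det[AB; AC] = 0.
This determinant is linear in p: (-36)p + (-3078) = 0, so p = -171/2.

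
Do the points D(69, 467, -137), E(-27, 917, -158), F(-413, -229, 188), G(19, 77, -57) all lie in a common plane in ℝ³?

Yes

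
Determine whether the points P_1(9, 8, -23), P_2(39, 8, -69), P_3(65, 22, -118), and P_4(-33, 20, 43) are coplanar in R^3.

The four points are coplanar iff the 3×3 determinant with rows P_1P_2, P_1P_3, P_1P_4 is zero.
Rows: (30, 0, -46), (56, 14, -95), (-42, 12, 66).
Expanding along the first row: (30)(2064) − (0)(-294) + (-46)(1260) = 3960.
Nonzero ⇒ not coplanar.

No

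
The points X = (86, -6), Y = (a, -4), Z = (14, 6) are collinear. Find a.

74

The three points are collinear iff det[XY; XZ] = 0.
This determinant is linear in a: (12)a + (-888) = 0, so a = 74.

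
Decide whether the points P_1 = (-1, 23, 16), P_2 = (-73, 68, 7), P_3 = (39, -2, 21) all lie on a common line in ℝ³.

P_1P_2 = (-72, 45, -9), P_1P_3 = (40, -25, 5).
Each component of P_1P_3 is -5/9 times the corresponding component of P_1P_2, so P_1P_3 = -5/9·P_1P_2 and the points are collinear.

Yes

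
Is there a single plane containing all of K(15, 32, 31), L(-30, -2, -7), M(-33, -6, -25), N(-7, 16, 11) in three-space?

No

The four points are coplanar iff the 3×3 determinant with rows KL, KM, KN is zero.
Rows: (-45, -34, -38), (-48, -38, -56), (-22, -16, -20).
Expanding along the first row: (-45)(-136) − (-34)(-272) + (-38)(-68) = -544.
Nonzero ⇒ not coplanar.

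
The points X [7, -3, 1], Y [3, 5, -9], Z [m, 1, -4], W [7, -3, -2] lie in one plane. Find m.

5

The points are coplanar iff XY · (XZ × XW) = 0.
Expanding, this is linear in m: (24)m + (-120) = 0.
So m = 5.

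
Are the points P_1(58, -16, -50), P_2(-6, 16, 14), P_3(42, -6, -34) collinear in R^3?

No

P_1P_2 = (-64, 32, 64), P_1P_3 = (-16, 10, 16).
P_1P_2 × P_1P_3 = (-128, 0, -128).
The cross product is nonzero, so the points do not lie on one line.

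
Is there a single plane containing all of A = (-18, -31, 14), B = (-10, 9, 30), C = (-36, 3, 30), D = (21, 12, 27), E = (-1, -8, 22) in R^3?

No

The plane through A, B, C has normal n = AB × AC = (96, -416, 992) and equation n·P = 25056.
Checking the remaining points: n·D = 23808, n·E = 25056.
Since n·D = 23808 ≠ 25056, D is off the plane and the points are not all coplanar.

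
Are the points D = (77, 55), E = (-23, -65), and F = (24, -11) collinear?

DE = (-100, -120), DF = (-53, -66).
If collinear, DF would be a scalar multiple of DE. But (-100)·(-66) ≠ (-120)·(-53) (difference 240), so they are not parallel; the points are not collinear.

No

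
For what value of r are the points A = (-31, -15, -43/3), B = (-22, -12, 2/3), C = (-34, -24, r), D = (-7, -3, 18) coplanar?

-4

Normal to plane ABD: n = (-83, 69, 36); plane equation n·P = 1022.
Requiring n·C = 1022: (36)r + (1166) = 1022.
So r = -4.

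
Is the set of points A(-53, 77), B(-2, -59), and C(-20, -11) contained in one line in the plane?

Yes

AB = (51, -136), AC = (33, -88).
Twice the signed area of △ABC is (51)(-88) − (-136)(33) = 0.
The triangle is degenerate (zero area), so the points are collinear.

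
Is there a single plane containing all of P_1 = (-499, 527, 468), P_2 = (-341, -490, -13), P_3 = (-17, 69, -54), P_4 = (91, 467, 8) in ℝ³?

Yes

A normal to the plane through P_1, P_2, P_3 is n = P_1P_2 × P_1P_3 = (310576, -149366, 417830).
The plane has equation n·P = -38148866. For P_4: n·P_4 = -38148866.
Equal, so P_4 lies in the plane and all four are coplanar.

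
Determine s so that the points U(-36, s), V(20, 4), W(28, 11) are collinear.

Collinearity: (U − V) must be parallel to (W − V) = (8, 7).
Cross-multiplying the components: (s − 4)·(8) = (-56)·(7).
Solving gives s = -45.

-45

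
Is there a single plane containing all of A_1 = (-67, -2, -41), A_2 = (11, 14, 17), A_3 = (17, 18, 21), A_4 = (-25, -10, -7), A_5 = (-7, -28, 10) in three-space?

Yes

The plane through A_1, A_2, A_3 has normal n = A_1A_2 × A_1A_3 = (-168, 36, 216) and equation n·P = 2328.
Checking the remaining points: n·A_4 = 2328, n·A_5 = 2328.
All equal 2328, so all 5 points lie in one plane.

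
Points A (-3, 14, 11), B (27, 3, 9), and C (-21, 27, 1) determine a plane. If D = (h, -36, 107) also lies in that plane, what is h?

A normal to the plane is n = AB × AC = (136, 336, 192).
D lies in the plane iff n · AD = 0.
This gives (136)h + (2040) = 0, so h = -15.

-15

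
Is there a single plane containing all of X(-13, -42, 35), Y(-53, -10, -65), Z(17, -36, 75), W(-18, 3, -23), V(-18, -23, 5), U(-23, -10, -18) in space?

No

The plane through X, Y, Z has normal n = XY × XZ = (1880, -1400, -1200) and equation n·P = -7640.
Checking the remaining points: n·W = -10440, n·V = -7640, n·U = -7640.
Since n·W = -10440 ≠ -7640, W is off the plane and the points are not all coplanar.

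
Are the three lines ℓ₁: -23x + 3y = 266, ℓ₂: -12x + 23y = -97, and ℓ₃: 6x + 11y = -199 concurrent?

Intersecting ℓ₁ and ℓ₂: solving the 2×2 system gives (x, y) = (-13, -11).
Substitute into ℓ₃: (6)(-13) + (11)(-11) = -199.
This equals -199, so (-13, -11) lies on all three lines and they are concurrent.

Yes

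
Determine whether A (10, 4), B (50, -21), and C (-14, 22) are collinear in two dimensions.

No

AB = (40, -25), AC = (-24, 18).
If collinear, AC would be a scalar multiple of AB. But (40)·(18) ≠ (-25)·(-24) (difference 120), so they are not parallel; the points are not collinear.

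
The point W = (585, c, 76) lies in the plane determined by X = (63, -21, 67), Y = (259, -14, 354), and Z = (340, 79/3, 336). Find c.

The plane through X, Y, Z has equation −(35105/3)x + 26775y + (22015/3)z = -2423435/3.
Substituting W: (26775)c + (-18863285/3) = -2423435/3, so c = 614/3.

614/3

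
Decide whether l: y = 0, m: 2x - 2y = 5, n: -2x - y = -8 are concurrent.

No

Intersecting l and m: solving the 2×2 system gives (x, y) = (5/2, 0).
Substitute into n: (-2)(5/2) + (-1)(0) = -5.
But n requires -8 ≠ -5, so the three lines have no common point.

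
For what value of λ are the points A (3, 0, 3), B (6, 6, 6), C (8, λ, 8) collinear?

10

Direction AB = (3, 6, 3). From the x-coordinate of C, the parameter along the line is τ = (8 − 3)/3 = 5/3.
Then λ = 0 + 5/3·(6) = 10.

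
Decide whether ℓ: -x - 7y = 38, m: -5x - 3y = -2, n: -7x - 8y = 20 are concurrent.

Yes

Lines aᵢx + bᵢy = cᵢ with pairwise distinct directions are concurrent exactly when det[aᵢ bᵢ cᵢ] = 0.
Here the determinant is 0.
It vanishes, so the lines are concurrent at (4, -6).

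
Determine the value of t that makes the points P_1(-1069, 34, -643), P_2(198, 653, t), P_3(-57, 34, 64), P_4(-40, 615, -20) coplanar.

140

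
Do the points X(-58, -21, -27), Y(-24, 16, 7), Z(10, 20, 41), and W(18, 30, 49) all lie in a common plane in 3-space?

Yes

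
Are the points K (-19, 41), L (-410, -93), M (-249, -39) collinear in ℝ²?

No

KL = (-391, -134), KM = (-230, -80).
If collinear, KM would be a scalar multiple of KL. But (-391)·(-80) ≠ (-134)·(-230) (difference 460), so they are not parallel; the points are not collinear.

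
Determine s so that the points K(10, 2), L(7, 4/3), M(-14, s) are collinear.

-10/3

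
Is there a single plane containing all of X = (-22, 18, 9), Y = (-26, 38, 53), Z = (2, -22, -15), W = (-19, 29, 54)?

With X as base: XY = (-4, 20, 44), XZ = (24, -40, -24), XW = (3, 11, 45).
XZ × XW = (-1536, -1152, 384).
XY · (XZ × XW) = 0.
The scalar triple product vanishes, so the four points are coplanar.

Yes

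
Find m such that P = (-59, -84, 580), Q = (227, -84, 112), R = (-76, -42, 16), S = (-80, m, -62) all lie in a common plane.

Normal to plane PQR: n = (19656, 169260, 12012); plane equation n·X = -8410584.
Requiring n·S = -8410584: (169260)m + (-2317224) = -8410584.
So m = -36.

-36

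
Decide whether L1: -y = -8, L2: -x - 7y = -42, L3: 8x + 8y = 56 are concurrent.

No

Lines aᵢx + bᵢy = cᵢ with pairwise distinct directions are concurrent exactly when det[aᵢ bᵢ cᵢ] = 0.
Here the determinant is -104.
Nonzero, so no common point exists.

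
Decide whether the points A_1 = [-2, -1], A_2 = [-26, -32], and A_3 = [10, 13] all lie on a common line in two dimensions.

No

A_1A_2 = (-24, -31), A_1A_3 = (12, 14).
Twice the signed area of △A_1A_2A_3 is (-24)(14) − (-31)(12) = 36.
The area is nonzero, so the three points are not collinear.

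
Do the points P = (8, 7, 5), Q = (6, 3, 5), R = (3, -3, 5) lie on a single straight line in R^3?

Yes

PQ = (-2, -4, 0), PR = (-5, -10, 0).
PQ × PR = (0, 0, 0).
The cross product vanishes, so the three points are collinear.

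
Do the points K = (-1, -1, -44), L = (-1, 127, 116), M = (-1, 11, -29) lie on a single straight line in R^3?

KL = (0, 128, 160), KM = (0, 12, 15).
KL × KM = (0, 0, 0).
The cross product vanishes, so the three points are collinear.

Yes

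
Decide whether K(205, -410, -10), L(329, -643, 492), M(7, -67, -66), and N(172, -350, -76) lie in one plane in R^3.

No

With K as base: KL = (124, -233, 502), KM = (-198, 343, -56), KN = (-33, 60, -66).
KM × KN = (-19278, -11220, -561).
KL · (KM × KN) = -57834.
Since -57834 ≠ 0, the four points are not coplanar.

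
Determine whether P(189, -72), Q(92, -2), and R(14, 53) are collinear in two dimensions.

PQ = (-97, 70), PR = (-175, 125).
If collinear, PR would be a scalar multiple of PQ. But (-97)·(125) ≠ (70)·(-175) (difference 125), so they are not parallel; the points are not collinear.

No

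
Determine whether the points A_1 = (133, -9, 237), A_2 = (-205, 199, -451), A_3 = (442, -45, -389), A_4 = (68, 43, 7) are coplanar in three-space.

Yes

With A_1 as base: A_1A_2 = (-338, 208, -688), A_1A_3 = (309, -36, -626), A_1A_4 = (-65, 52, -230).
A_1A_3 × A_1A_4 = (40832, 111760, 13728).
A_1A_2 · (A_1A_3 × A_1A_4) = 0.
The scalar triple product vanishes, so the four points are coplanar.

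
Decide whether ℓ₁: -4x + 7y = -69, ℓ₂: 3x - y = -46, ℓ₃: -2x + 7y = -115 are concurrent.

The three lines meet at one point iff the augmented coefficient matrix [aᵢ bᵢ cᵢ] has rank < 3, i.e. its determinant vanishes.
Here the determinant is 0.
It vanishes, so the lines are concurrent at (-23, -23).

Yes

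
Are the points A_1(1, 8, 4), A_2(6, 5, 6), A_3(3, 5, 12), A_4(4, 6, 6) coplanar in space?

Yes

A normal to the plane through A_1, A_2, A_3 is n = A_1A_2 × A_1A_3 = (-18, -36, -9).
The plane has equation n·P = -342. For A_4: n·A_4 = -342.
Equal, so A_4 lies in the plane and all four are coplanar.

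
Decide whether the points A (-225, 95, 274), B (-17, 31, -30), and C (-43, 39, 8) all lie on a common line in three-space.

Yes

AB = (208, -64, -304), AC = (182, -56, -266).
AB × AC = (0, 0, 0).
The cross product vanishes, so the three points are collinear.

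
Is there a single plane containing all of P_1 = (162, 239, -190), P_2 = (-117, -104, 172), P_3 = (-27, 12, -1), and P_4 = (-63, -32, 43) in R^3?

Yes

A normal to the plane through P_1, P_2, P_3 is n = P_1P_2 × P_1P_3 = (17347, -15687, -1494).
The plane has equation n·P = -655119. For P_4: n·P_4 = -655119.
Equal, so P_4 lies in the plane and all four are coplanar.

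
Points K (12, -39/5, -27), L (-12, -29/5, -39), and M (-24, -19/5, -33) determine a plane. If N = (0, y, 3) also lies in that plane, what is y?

The plane through K, L, M has equation 36x + 288y − 24z = -5832/5.
Substituting N: (288)y + (-72) = -5832/5, so y = -19/5.

-19/5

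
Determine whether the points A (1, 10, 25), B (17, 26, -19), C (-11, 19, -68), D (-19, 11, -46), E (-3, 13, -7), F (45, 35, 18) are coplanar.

The plane through A, B, C has normal n = AB × AC = (-1092, 2016, 336) and equation n·P = 27468.
Checking the remaining points: n·D = 27468, n·E = 27132, n·F = 27468.
Since n·E = 27132 ≠ 27468, E is off the plane and the points are not all coplanar.

No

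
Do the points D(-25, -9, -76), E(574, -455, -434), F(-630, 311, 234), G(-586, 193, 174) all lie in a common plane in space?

Yes

A normal to the plane through D, E, F is n = DE × DF = (-23700, 30900, -78150).
The plane has equation n·P = 6253800. For G: n·G = 6253800.
Equal, so G lies in the plane and all four are coplanar.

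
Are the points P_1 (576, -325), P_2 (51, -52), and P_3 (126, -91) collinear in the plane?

P_1P_2 = (-525, 273), P_1P_3 = (-450, 234).
Twice the signed area of △P_1P_2P_3 is (-525)(234) − (273)(-450) = 0.
The triangle is degenerate (zero area), so the points are collinear.

Yes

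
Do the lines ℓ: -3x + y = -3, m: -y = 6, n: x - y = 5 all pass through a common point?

Lines aᵢx + bᵢy = cᵢ with pairwise distinct directions are concurrent exactly when det[aᵢ bᵢ cᵢ] = 0.
Here the determinant is 0.
It vanishes, so the lines are concurrent at (-1, -6).

Yes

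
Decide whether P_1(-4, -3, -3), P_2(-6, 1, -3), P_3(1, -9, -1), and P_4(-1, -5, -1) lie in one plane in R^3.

The four points are coplanar iff the 3×3 determinant with rows P_1P_2, P_1P_3, P_1P_4 is zero.
Rows: (-2, 4, 0), (5, -6, 2), (3, -2, 2).
Expanding along the first row: (-2)(-8) − (4)(4) + (0)(8) = 0.
Zero determinant ⇒ coplanar.

Yes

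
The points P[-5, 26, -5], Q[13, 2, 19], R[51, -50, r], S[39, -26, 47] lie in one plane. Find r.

Coplanarity ⇔ det[PQ; PR; PS] = 0.
Expanding, this is linear in r: (-120)r + (8520) = 0.
So r = 71.

71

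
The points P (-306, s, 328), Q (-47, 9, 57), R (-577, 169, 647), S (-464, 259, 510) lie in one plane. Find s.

The points are coplanar iff PQ · (PR × PS) = 0.
Expanding, this is linear in s: (5940)s + (-1657260) = 0.
So s = 279.

279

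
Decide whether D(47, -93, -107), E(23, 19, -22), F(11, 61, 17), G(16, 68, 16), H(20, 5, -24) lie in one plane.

The plane through D, E, F has normal n = DE × DF = (798, -84, 336) and equation n·P = 9366.
Checking the remaining points: n·G = 12432, n·H = 7476.
Since n·G = 12432 ≠ 9366, G is off the plane and the points are not all coplanar.

No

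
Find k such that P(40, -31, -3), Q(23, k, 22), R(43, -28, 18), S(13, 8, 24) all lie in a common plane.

-4

Coplanarity ⇔ det[PQ; PR; PS] = 0.
Expanding, this is linear in k: (-648)k + (-2592) = 0.
So k = -4.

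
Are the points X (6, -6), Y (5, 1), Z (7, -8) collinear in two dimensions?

XY = (-1, 7), XZ = (1, -2).
det[XY; XZ] = (-1)(-2) − (7)(1) = -5.
The determinant is nonzero, so they are not collinear.

No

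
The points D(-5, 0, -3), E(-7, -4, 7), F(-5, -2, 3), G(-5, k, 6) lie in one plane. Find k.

Normal to plane DEF: n = (-4, 12, 4); plane equation n·P = 8.
Requiring n·G = 8: (12)k + (44) = 8.
So k = -3.

-3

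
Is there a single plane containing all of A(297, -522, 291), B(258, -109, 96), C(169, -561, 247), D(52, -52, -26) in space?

A normal to the plane through A, B, C is n = AB × AC = (-25777, 23244, 54385).
The plane has equation n·P = -3963102. For D: n·D = -3963102.
Equal, so D lies in the plane and all four are coplanar.

Yes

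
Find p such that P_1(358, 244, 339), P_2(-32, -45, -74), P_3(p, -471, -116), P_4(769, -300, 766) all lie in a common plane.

Coplanarity ⇔ det[P_1P_2; P_1P_3; P_1P_4] = 0.
Expanding, this is linear in p: (348075)p + (23669100) = 0.
So p = -68.

-68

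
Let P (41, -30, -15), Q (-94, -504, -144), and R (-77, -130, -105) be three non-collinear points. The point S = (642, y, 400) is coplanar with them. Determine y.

-120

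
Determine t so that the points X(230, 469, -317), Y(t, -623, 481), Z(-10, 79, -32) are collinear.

Direction XZ = (-240, -390, 285). From the y-coordinate of Y, the parameter along the line is τ = (-623 − 469)/(-390) = 14/5.
Then t = 230 + 14/5·(-240) = -442.

-442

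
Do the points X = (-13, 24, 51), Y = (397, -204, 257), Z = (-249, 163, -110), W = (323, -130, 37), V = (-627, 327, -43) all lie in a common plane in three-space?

The plane through X, Y, Z has normal n = XY × XZ = (8074, 17394, 3182) and equation n·P = 474776.
Checking the remaining points: n·W = 464416, n·V = 488614.
Since n·W = 464416 ≠ 474776, W is off the plane and the points are not all coplanar.

No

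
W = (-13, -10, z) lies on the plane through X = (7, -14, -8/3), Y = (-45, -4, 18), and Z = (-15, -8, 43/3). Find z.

6

The plane through X, Y, Z has equation 46x + (1288/3)y − 92z = -16330/3.
Substituting W: (-92)z + (-14674/3) = -16330/3, so z = 6.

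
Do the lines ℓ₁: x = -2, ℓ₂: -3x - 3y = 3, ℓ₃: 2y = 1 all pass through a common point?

No

Lines aᵢx + bᵢy = cᵢ with pairwise distinct directions are concurrent exactly when det[aᵢ bᵢ cᵢ] = 0.
Here the determinant is 3.
Nonzero, so no common point exists.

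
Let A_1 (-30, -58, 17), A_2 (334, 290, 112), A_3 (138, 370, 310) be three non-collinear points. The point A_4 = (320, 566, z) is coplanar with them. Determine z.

Coplanarity requires A_1A_2 · (A_1A_3 × A_1A_4) = 0.
A_1A_2 = (364, 348, 95), A_1A_3 = (168, 428, 293); the triple product is linear in z with coefficient 97328 and constant term -36789984.
Setting it to zero: z = 378.

378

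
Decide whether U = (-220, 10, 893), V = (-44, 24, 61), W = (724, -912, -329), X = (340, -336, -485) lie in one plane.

A normal to the plane through U, V, W is n = UV × UW = (-784212, -570336, -175488).
The plane has equation n·P = 10112496. For X: n·X = 10112496.
Equal, so X lies in the plane and all four are coplanar.

Yes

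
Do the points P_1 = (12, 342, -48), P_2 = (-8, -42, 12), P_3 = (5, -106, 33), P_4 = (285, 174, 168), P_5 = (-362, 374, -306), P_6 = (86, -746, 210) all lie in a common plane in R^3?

Yes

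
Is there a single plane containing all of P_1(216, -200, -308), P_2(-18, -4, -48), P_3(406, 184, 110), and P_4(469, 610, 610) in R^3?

No

With P_1 as base: P_1P_2 = (-234, 196, 260), P_1P_3 = (190, 384, 418), P_1P_4 = (253, 810, 918).
P_1P_3 × P_1P_4 = (13932, -68666, 56748).
P_1P_2 · (P_1P_3 × P_1P_4) = -1964144.
Since -1964144 ≠ 0, the four points are not coplanar.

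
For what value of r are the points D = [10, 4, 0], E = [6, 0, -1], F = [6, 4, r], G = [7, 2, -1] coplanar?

-2

The points are coplanar iff DE · (DF × DG) = 0.
Expanding, this is linear in r: (4)r + (8) = 0.
So r = -2.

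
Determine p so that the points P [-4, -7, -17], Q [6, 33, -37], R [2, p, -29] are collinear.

17

Collinearity requires PQ × PR = 0; each component is linear in p.
The x-component gives (20)p + (-340) = 0, so p = 17.
The remaining components then also vanish.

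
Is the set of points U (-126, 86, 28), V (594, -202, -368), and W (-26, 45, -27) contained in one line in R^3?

UV = (720, -288, -396), UW = (100, -41, -55).
UV × UW = (-396, 0, -720).
The cross product is nonzero, so the points do not lie on one line.

No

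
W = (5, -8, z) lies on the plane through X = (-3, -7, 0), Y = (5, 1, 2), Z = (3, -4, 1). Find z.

The plane through X, Y, Z has equation 2x + 4y − 24z = -34.
Substituting W: (-24)z + (-22) = -34, so z = 1/2.

1/2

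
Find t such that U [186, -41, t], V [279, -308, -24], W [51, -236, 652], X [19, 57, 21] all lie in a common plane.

Coplanarity ⇔ det[UV; UW; UX] = 0.
Expanding, this is linear in t: (64500)t + (23091000) = 0.
So t = -358.

-358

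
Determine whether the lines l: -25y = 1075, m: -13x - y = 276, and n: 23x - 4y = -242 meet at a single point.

Intersecting l and m: solving the 2×2 system gives (x, y) = (-233/13, -43).
Substitute into n: (23)(-233/13) + (-4)(-43) = -3123/13.
But n requires -242 ≠ -3123/13, so the three lines have no common point.

No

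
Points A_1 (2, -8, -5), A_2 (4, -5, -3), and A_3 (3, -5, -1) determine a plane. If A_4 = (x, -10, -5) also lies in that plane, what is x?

Coplanarity requires A_1A_2 · (A_1A_3 × A_1A_4) = 0.
A_1A_2 = (2, 3, 2), A_1A_3 = (1, 3, 4); the triple product is linear in x with coefficient 6 and constant term 0.
Setting it to zero: x = 0.

0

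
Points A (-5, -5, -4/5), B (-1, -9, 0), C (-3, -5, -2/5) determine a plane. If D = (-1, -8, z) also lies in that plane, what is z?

0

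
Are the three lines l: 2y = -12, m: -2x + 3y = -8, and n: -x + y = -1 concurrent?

Yes

Intersecting l and m: solving the 2×2 system gives (x, y) = (-5, -6).
Substitute into n: (-1)(-5) + (1)(-6) = -1.
This equals -1, so (-5, -6) lies on all three lines and they are concurrent.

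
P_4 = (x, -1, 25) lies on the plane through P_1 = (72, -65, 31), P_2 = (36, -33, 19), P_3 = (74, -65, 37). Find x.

Coplanarity requires P_1P_2 · (P_1P_3 × P_1P_4) = 0.
P_1P_2 = (-36, 32, -12), P_1P_3 = (2, 0, 6); the triple product is linear in x with coefficient 192 and constant term -1152.
Setting it to zero: x = 6.

6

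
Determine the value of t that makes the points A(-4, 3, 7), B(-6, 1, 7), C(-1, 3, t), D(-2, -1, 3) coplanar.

The points are coplanar iff AB · (AC × AD) = 0.
Expanding, this is linear in t: (-12)t + (60) = 0.
So t = 5.

5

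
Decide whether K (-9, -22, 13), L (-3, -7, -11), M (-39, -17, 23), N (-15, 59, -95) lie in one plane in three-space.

The four points are coplanar iff the 3×3 determinant with rows KL, KM, KN is zero.
Rows: (6, 15, -24), (-30, 5, 10), (-6, 81, -108).
Expanding along the first row: (6)(-1350) − (15)(3300) + (-24)(-2400) = 0.
Zero determinant ⇒ coplanar.

Yes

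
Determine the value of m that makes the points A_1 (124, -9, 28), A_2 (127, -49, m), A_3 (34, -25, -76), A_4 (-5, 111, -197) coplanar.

53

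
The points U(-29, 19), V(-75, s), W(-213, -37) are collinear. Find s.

The three points are collinear iff det[UV; UW] = 0.
This determinant is linear in s: (184)s + (-920) = 0, so s = 5.

5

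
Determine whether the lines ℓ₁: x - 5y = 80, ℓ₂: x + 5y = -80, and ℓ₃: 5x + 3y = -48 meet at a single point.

Yes

The three lines meet at one point iff the augmented coefficient matrix [aᵢ bᵢ cᵢ] has rank < 3, i.e. its determinant vanishes.
Here the determinant is 0.
It vanishes, so the lines are concurrent at (0, -16).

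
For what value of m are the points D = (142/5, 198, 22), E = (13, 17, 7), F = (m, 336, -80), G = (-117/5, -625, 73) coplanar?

114/5

Coplanarity ⇔ det[DE; DF; DG] = 0.
Expanding, this is linear in m: (21576)m + (-2459664/5) = 0.
So m = 114/5.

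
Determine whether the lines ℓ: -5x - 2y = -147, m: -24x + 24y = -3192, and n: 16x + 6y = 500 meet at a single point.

Intersecting ℓ and m: solving the 2×2 system gives (x, y) = (59, -74).
Substitute into n: (16)(59) + (6)(-74) = 500.
This equals 500, so (59, -74) lies on all three lines and they are concurrent.

Yes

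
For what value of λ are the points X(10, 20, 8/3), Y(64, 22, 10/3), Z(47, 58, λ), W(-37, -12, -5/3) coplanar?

23/3

The points are coplanar iff XY · (XZ × XW) = 0.
Expanding, this is linear in λ: (1634)λ + (-37582/3) = 0.
So λ = 23/3.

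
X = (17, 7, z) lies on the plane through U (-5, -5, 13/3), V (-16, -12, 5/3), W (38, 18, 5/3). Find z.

11/3

Coplanarity requires UV · (UW × UX) = 0.
UV = (-11, -7, -8/3), UW = (43, 23, -8/3); the triple product is linear in z with coefficient 48 and constant term -176.
Setting it to zero: z = 11/3.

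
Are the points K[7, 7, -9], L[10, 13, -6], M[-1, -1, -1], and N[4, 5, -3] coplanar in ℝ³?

A normal to the plane through K, L, M is n = KL × KM = (72, -48, 24).
The plane has equation n·P = -48. For N: n·N = -24.
-24 ≠ -48, so N is off the plane.

No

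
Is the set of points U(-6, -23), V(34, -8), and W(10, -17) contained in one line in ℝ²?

UV = (40, 15), UW = (16, 6).
det[UV; UW] = (40)(6) − (15)(16) = 0.
The determinant is zero, so the points are collinear.

Yes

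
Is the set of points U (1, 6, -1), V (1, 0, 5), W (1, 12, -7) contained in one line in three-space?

UV = (0, -6, 6), UW = (0, 6, -6).
UV × UW = (0, 0, 0).
The cross product vanishes, so the three points are collinear.

Yes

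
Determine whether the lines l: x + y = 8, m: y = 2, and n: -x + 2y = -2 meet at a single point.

Yes

The three lines meet at one point iff the augmented coefficient matrix [aᵢ bᵢ cᵢ] has rank < 3, i.e. its determinant vanishes.
Here the determinant is 0.
It vanishes, so the lines are concurrent at (6, 2).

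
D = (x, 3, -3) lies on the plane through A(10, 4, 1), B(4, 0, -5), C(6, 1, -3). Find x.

6

Coplanarity requires AB · (AC × AD) = 0.
AB = (-6, -4, -6), AC = (-4, -3, -4); the triple product is linear in x with coefficient -2 and constant term 12.
Setting it to zero: x = 6.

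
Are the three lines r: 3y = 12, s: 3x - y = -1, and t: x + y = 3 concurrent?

Intersecting r and s: solving the 2×2 system gives (x, y) = (1, 4).
Substitute into t: (1)(1) + (1)(4) = 5.
But t requires 3 ≠ 5, so the three lines have no common point.

No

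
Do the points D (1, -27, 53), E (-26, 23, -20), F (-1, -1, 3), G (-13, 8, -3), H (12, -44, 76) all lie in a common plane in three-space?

Yes

The plane through D, E, F has normal n = DE × DF = (-602, -1204, -602) and equation n·P = 0.
Checking the remaining points: n·G = 0, n·H = 0.
All equal 0, so all 5 points lie in one plane.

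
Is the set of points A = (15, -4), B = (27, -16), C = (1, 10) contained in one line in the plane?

AB = (12, -12), AC = (-14, 14).
det[AB; AC] = (12)(14) − (-12)(-14) = 0.
The determinant is zero, so the points are collinear.

Yes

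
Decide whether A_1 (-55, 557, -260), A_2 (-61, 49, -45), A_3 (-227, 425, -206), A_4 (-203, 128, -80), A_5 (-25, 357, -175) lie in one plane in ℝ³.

Yes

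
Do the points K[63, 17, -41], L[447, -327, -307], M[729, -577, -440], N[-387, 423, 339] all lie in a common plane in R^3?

Yes

A normal to the plane through K, L, M is n = KL × KM = (-20748, -23940, 1008).
The plane has equation n·P = -1755432. For N: n·N = -1755432.
Equal, so N lies in the plane and all four are coplanar.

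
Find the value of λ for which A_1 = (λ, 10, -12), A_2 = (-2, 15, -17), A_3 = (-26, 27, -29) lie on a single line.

8

Collinearity requires A_1A_2 × A_1A_3 = 0; each component is linear in λ.
The y-component gives (-12)λ + (96) = 0, so λ = 8.
The remaining components then also vanish.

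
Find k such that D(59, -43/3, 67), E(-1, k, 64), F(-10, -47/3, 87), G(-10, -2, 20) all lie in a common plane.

Coplanarity ⇔ det[DE; DF; DG] = 0.
Expanding, this is linear in k: (-4623)k + (-52394) = 0.
So k = -34/3.

-34/3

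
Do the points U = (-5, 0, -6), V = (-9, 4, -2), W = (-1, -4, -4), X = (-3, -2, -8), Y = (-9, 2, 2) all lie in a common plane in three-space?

No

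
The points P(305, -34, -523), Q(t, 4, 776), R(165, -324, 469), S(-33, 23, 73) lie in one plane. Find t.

Coplanarity ⇔ det[PQ; PR; PS] = 0.
Expanding, this is linear in t: (-229384)t + (-77302408) = 0.
So t = -337.

-337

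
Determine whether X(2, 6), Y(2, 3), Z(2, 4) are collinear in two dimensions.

XY = (0, -3), XZ = (0, -2).
Twice the signed area of △XYZ is (0)(-2) − (-3)(0) = 0.
The triangle is degenerate (zero area), so the points are collinear.

Yes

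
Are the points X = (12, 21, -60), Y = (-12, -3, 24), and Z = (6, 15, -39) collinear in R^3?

XY = (-24, -24, 84), XZ = (-6, -6, 21).
XY × XZ = (0, 0, 0).
The cross product vanishes, so the three points are collinear.

Yes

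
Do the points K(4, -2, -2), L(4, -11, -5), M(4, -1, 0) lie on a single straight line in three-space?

KL = (0, -9, -3), KM = (0, 1, 2).
KL × KM = (-15, 0, 0).
The cross product is nonzero, so the points do not lie on one line.

No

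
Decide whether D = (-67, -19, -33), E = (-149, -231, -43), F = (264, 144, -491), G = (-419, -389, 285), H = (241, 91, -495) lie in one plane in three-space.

The plane through D, E, F has normal n = DE × DF = (98726, -40866, 56806) and equation n·P = -7712786.
Checking the remaining points: n·G = -9279610, n·H = -8044810.
Since n·G = -9279610 ≠ -7712786, G is off the plane and the points are not all coplanar.

No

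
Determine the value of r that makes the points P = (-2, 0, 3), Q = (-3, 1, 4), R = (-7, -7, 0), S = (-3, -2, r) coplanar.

2

Coplanarity ⇔ det[PQ; PR; PS] = 0.
Expanding, this is linear in r: (12)r + (-24) = 0.
So r = 2.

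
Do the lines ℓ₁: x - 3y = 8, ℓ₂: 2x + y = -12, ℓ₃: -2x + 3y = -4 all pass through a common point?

Intersecting ℓ₁ and ℓ₂: solving the 2×2 system gives (x, y) = (-4, -4).
Substitute into ℓ₃: (-2)(-4) + (3)(-4) = -4.
This equals -4, so (-4, -4) lies on all three lines and they are concurrent.

Yes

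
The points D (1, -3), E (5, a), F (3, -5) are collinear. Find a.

Collinearity: (E − D) must be parallel to (F − D) = (2, -2).
Cross-multiplying the components: (a − (-3))·(2) = (4)·(-2).
Solving gives a = -7.

-7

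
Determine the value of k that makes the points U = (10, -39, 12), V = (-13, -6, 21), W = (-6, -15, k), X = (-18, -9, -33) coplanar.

Normal to plane UVX: n = (-1755, -1287, 234); plane equation n·P = 35451.
Requiring n·W = 35451: (234)k + (29835) = 35451.
So k = 24.

24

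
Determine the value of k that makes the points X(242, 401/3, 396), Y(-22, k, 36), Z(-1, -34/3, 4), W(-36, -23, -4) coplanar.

-34/3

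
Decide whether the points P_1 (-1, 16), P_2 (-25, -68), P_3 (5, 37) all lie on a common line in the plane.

Yes

P_1P_2 = (-24, -84), P_1P_3 = (6, 21).
Twice the signed area of △P_1P_2P_3 is (-24)(21) − (-84)(6) = 0.
The triangle is degenerate (zero area), so the points are collinear.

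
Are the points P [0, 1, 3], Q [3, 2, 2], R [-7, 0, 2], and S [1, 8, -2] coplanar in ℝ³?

A normal to the plane through P, Q, R is n = PQ × PR = (-2, 10, 4).
The plane has equation n·X = 22. For S: n·S = 70.
70 ≠ 22, so S is off the plane.

No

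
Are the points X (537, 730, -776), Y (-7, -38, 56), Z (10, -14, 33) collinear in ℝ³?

No

XY = (-544, -768, 832), XZ = (-527, -744, 809).
Comparing components 2 and 3: (-768)(809) − (832)(-744) = -2304 ≠ 0, so XY and XZ are not parallel and the points are not collinear.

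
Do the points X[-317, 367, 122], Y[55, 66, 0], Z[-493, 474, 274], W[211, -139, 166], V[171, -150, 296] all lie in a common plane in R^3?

No

The plane through X, Y, Z has normal n = XY × XZ = (-32698, -35072, -13172) and equation n·P = -4113142.
Checking the remaining points: n·W = -4210822, n·V = -4229470.
Since n·W = -4210822 ≠ -4113142, W is off the plane and the points are not all coplanar.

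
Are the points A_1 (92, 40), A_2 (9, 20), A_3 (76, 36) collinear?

No

A_1A_2 = (-83, -20), A_1A_3 = (-16, -4).
det[A_1A_2; A_1A_3] = (-83)(-4) − (-20)(-16) = 12.
The determinant is nonzero, so they are not collinear.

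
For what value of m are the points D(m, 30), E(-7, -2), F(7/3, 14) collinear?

Collinearity: (D − E) must be parallel to (F − E) = (28/3, 16).
Cross-multiplying the components: (m − (-7))·(16) = (32)·(28/3).
Solving gives m = 35/3.

35/3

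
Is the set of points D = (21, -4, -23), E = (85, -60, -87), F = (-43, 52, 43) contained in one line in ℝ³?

No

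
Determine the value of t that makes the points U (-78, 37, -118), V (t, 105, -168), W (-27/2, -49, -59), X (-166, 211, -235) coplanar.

Normal to plane UWX: n = (-204, 4709/2, 3655); plane equation n·P = -656523/2.
Requiring n·V = -656523/2: (-204)t + (-733635/2) = -656523/2.
So t = -189.

-189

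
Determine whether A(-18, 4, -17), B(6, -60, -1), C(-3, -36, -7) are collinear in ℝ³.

Yes

AB = (24, -64, 16), AC = (15, -40, 10).
AB × AC = (0, 0, 0).
The cross product vanishes, so the three points are collinear.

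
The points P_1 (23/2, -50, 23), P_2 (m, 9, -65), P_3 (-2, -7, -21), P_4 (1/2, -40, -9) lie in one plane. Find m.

Normal to plane P_1P_3P_4: n = (-936, 52, 338); plane equation n·P = -5590.
Requiring n·P_2 = -5590: (-936)m + (-21502) = -5590.
So m = -17.

-17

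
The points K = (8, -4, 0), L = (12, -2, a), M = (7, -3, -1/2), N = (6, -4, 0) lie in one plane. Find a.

Normal to plane KMN: n = (0, 1, 2); plane equation n·P = -4.
Requiring n·L = -4: (2)a + (-2) = -4.
So a = -1.

-1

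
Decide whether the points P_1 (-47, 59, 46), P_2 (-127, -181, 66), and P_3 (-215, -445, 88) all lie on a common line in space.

Yes

P_1P_2 = (-80, -240, 20), P_1P_3 = (-168, -504, 42).
P_1P_2 × P_1P_3 = (0, 0, 0).
The cross product vanishes, so the three points are collinear.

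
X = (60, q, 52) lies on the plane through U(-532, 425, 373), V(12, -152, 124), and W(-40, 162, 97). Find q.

52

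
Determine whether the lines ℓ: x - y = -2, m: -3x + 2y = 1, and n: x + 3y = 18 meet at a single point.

Lines aᵢx + bᵢy = cᵢ with pairwise distinct directions are concurrent exactly when det[aᵢ bᵢ cᵢ] = 0.
Here the determinant is 0.
It vanishes, so the lines are concurrent at (3, 5).

Yes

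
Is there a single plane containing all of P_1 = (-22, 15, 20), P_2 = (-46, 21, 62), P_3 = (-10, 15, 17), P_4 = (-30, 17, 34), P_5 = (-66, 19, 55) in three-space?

The plane through P_1, P_2, P_3 has normal n = P_1P_2 × P_1P_3 = (-18, 432, -72) and equation n·P = 5436.
Checking the remaining points: n·P_4 = 5436, n·P_5 = 5436.
All equal 5436, so all 5 points lie in one plane.

Yes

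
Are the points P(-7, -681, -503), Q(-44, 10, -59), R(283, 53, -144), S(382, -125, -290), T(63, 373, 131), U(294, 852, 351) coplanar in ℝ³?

No

The plane through P, Q, R has normal n = PQ × PR = (-77827, 142043, -227548) and equation n·X = 18270150.
Checking the remaining points: n·S = 18503631, n·T = 18270150, n·U = 18270150.
Since n·S = 18503631 ≠ 18270150, S is off the plane and the points are not all coplanar.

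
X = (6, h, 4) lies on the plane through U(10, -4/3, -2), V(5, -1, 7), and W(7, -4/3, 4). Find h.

-2/3

The plane through U, V, W has equation 2x + 3y + 1z = 14.
Substituting X: (3)h + (16) = 14, so h = -2/3.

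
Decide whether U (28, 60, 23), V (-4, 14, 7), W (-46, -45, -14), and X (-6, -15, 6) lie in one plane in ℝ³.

Yes

The four points are coplanar iff the 3×3 determinant with rows UV, UW, UX is zero.
Rows: (-32, -46, -16), (-74, -105, -37), (-34, -75, -17).
Expanding along the first row: (-32)(-990) − (-46)(0) + (-16)(1980) = 0.
Zero determinant ⇒ coplanar.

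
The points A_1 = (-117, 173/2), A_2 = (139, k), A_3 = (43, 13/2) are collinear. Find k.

-83/2

The three points are collinear iff det[A_1A_2; A_1A_3] = 0.
This determinant is linear in k: (-160)k + (-6640) = 0, so k = -83/2.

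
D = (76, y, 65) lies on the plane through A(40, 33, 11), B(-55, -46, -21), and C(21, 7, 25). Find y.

42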